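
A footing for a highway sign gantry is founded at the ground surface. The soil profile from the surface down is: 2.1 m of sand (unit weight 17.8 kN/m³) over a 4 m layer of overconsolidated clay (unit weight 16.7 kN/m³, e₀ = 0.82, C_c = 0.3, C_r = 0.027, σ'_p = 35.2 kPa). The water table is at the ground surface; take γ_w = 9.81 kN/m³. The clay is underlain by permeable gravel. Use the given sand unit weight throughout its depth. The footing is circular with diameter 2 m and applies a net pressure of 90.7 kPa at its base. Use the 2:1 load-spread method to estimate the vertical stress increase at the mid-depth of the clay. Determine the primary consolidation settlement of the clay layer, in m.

Mid-depth of clay below the ground surface: z = 2.1 + 4/2 = 4.1 m.
Total vertical stress at mid-clay: σ_v = 17.8×2.1 + 16.7×2 = 70.78 kPa.
Pore pressure: u = 9.81×(4.1 − 0) = 40.221 kPa.
Initial effective stress: σ'_0 = σ_v − u = 70.78 − 40.221 = 30.559 kPa.
Stress increase at mid-clay by the 2:1 spreading method:
Δσ ≈ qD²/(D+z)² = 90.7×2²/(2+4.1)² = 9.7501 kPa
Final effective stress: σ'_f = 30.559 + 9.7501 = 40.309 kPa.
σ'_f = 40.309 > σ'_p = 35.2 kPa, so the stress path crosses the preconsolidation pressure — recompression up to σ'_p, then virgin compression beyond:
S_c = H/(1+e₀)·[C_r·log₁₀(σ'_p/σ'_0) + C_c·log₁₀(σ'_f/σ'_p)]
    = 4/1.82 × [0.027×log₁₀(35.2/30.559) + 0.3×log₁₀(40.309/35.2)]
    = 2.1978 × [0.0016579 + 0.017658] = 0.04245 m

S_c ≈ 0.0425 m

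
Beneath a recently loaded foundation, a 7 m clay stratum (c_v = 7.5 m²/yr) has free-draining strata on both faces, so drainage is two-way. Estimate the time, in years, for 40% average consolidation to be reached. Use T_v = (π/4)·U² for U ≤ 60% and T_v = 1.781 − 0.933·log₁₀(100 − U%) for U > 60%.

t ≈ 0.205 years

Drainage path length: H_d = H/2 = 3.5 m (double drainage).
U ≤ 60%: T_v = (π/4)·U² = (π/4)×0.4² = 0.12566.
t = T_v·H_d²/c_v = 0.12566×3.5²/7.5 = 0.2052 years.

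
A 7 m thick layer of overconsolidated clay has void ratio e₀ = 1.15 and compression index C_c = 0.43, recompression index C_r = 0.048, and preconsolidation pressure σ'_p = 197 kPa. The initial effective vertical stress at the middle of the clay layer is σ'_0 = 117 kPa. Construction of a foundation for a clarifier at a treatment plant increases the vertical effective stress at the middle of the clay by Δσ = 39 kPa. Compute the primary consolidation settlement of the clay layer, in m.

Final effective stress: σ'_f = 117 + 39 = 156 kPa.
σ'_f = 156 ≤ σ'_p = 197 kPa, so the clay remains overconsolidated and only the recompression index applies:
S_c = C_r·H/(1+e₀)·log₁₀(σ'_f/σ'_0) = 0.048×7/2.15×log₁₀(156/117)
    = 0.15628 × 0.12494 = 0.01953 m

S_c ≈ 0.0195 m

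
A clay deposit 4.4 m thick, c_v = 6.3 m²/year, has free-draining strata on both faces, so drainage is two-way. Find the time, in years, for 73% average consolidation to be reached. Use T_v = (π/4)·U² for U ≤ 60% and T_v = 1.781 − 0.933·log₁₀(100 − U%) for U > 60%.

t ≈ 0.342 years

Drainage path length: H_d = H/2 = 2.2 m (double drainage).
U > 60%: T_v = 1.781 − 0.933·log₁₀(100 − 73) = 0.44554.
t = T_v·H_d²/c_v = 0.44554×2.2²/6.3 = 0.3423 years.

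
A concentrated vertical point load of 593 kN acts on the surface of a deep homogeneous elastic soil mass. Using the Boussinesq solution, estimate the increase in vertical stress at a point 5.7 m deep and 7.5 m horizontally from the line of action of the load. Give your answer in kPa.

Boussinesq vertical stress below a point load on an elastic half-space:
Δσ_z = 3P/(2πz²) · [1 + (r/z)²]^(−5/2)
r/z = 7.5/5.7 = 1.3158; [1+(r/z)²]^(−5/2) = 0.08111.
Δσ_z = 3×593/(2π×5.7²) × 0.08111 = 8.7146 × 0.08111 = 0.7068 kPa

Δσ_z ≈ 0.707 kPa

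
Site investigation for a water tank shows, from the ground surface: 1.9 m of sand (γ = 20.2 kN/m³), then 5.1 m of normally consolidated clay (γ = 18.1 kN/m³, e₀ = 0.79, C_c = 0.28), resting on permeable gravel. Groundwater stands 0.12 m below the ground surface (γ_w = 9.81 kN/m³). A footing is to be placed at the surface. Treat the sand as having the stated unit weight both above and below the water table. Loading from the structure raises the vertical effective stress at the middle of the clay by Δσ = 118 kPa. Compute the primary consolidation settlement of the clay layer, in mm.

Mid-depth of clay below the ground surface: z = 1.9 + 5.1/2 = 4.45 m.
Total vertical stress at mid-clay: σ_v = 20.2×1.9 + 18.1×2.55 = 84.535 kPa.
Pore pressure: u = 9.81×(4.45 − 0.12) = 42.477 kPa.
Initial effective stress: σ'_0 = σ_v − u = 84.535 − 42.477 = 42.058 kPa.
Final effective stress: σ'_f = σ'_0 + Δσ = 42.058 + 118 = 160.06 kPa.
Normally consolidated clay, so the full stress increment lies on the virgin compression line:
S_c = C_c·H/(1+e₀)·log₁₀(σ'_f/σ'_0) = 0.28×5.1/(1+0.79)×log₁₀(160.06/42.058)
    = 0.79777 × 0.58043 = 0.463 m

S_c ≈ 463 mm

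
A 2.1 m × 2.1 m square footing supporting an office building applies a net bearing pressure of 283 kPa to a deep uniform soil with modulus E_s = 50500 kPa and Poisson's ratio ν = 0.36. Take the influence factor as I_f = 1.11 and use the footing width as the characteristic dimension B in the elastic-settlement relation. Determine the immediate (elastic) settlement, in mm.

Immediate (elastic) settlement: S_e = q·B·(1−ν²)/E_s · I_f.
S_e = 283 × 2.1 × (1 − 0.36²) / 50500 × 1.11
    = 283 × 2.1 × 0.8704 / 50500 × 1.11
    = 0.01137 m = 11.37 mm

S_e ≈ 11.4 mm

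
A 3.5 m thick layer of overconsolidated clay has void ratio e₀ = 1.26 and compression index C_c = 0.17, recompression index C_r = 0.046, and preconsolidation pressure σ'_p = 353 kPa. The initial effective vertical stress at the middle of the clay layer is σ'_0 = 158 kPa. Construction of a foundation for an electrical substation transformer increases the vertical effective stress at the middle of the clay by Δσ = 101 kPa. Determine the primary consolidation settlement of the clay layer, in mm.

S_c ≈ 15.3 mm

Final effective stress: σ'_f = 158 + 101 = 259 kPa.
σ'_f = 259 ≤ σ'_p = 353 kPa, so the clay remains overconsolidated and only the recompression index applies:
S_c = C_r·H/(1+e₀)·log₁₀(σ'_f/σ'_0) = 0.046×3.5/2.26×log₁₀(259/158)
    = 0.07124 × 0.21464 = 0.01529 m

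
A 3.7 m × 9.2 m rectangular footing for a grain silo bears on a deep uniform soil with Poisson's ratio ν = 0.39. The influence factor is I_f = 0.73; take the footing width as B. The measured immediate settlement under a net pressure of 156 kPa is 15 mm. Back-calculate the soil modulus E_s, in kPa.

E_s ≈ 23800 kPa

S_e = q·B·(1−ν²)/E_s · I_f  ⇒  E_s = q·B·(1−ν²)·I_f / S_e.
E_s = 156 × 3.7 × 0.8479 × 0.73 / 0.015 = 23820 kPa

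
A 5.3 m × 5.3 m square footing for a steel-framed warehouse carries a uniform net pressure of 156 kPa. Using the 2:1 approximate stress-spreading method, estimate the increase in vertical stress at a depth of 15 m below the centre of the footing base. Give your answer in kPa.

Δσ_z ≈ 10.6 kPa

By the 2:1 method the load spreads at 1 horizontal : 2 vertical, so at depth z the loaded area has grown by z in each plan dimension:
Δσ = qBL/((B+z)(L+z)) = 156×5.3×5.3/((5.3+15)(5.3+15)) = 10.634 kPa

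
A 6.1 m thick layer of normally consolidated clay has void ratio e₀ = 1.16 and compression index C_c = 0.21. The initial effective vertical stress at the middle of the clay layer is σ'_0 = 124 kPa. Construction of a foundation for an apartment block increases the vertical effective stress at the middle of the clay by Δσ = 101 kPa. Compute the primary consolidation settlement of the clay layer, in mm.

S_c ≈ 153 mm

Final effective stress: σ'_f = σ'_0 + Δσ = 124 + 101 = 225 kPa.
Normally consolidated clay, so the full stress increment lies on the virgin compression line:
S_c = C_c·H/(1+e₀)·log₁₀(σ'_f/σ'_0) = 0.21×6.1/(1+1.16)×log₁₀(225/124)
    = 0.59306 × 0.25876 = 0.1535 m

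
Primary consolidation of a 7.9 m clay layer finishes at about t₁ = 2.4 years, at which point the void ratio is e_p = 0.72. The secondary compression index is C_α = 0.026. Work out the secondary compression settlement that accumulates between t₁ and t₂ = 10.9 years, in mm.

Secondary compression: S_s = C_α·H/(1+e_p)·log₁₀(t₂/t₁)
S_s = 0.026×7.9/(1+0.72)×log₁₀(10.9/2.4)
    = 0.1194 × 0.6572 = 0.07848 m

S_s ≈ 78.5 mm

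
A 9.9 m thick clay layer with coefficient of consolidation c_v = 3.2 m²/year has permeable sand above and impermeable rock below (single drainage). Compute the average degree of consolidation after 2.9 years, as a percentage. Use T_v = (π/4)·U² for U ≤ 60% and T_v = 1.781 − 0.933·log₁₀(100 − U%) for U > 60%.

Drainage path length: H_d = H = 9.9 m (single drainage).
T_v = c_v·t/H_d² = 3.2×2.9/9.9² = 0.094684.
T_v = 0.094684 corresponds to the U ≤ 60% branch:
U = √(4T_v/π) = 0.3472

U ≈ 34.7 %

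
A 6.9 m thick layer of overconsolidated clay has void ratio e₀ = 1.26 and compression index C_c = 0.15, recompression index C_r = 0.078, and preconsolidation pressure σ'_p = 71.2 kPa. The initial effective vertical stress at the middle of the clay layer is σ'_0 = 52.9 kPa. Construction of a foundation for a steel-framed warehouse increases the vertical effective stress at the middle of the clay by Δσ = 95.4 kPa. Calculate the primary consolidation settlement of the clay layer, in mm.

Final effective stress: σ'_f = 52.9 + 95.4 = 148.3 kPa.
σ'_f = 148.3 > σ'_p = 71.2 kPa, so the stress path crosses the preconsolidation pressure — recompression up to σ'_p, then virgin compression beyond:
S_c = H/(1+e₀)·[C_r·log₁₀(σ'_p/σ'_0) + C_c·log₁₀(σ'_f/σ'_p)]
    = 6.9/2.26 × [0.078×log₁₀(71.2/52.9) + 0.15×log₁₀(148.3/71.2)]
    = 3.0531 × [0.010064 + 0.047799] = 0.1767 m

S_c ≈ 177 mm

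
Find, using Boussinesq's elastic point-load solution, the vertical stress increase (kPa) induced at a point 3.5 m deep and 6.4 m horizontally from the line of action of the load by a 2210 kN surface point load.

Δσ_z ≈ 2.19 kPa

Boussinesq vertical stress below a point load on an elastic half-space:
Δσ_z = 3P/(2πz²) · [1 + (r/z)²]^(−5/2)
r/z = 6.4/3.5 = 1.8286; [1+(r/z)²]^(−5/2) = 0.025431.
Δσ_z = 3×2210/(2π×3.5²) × 0.025431 = 86.139 × 0.025431 = 2.191 kPa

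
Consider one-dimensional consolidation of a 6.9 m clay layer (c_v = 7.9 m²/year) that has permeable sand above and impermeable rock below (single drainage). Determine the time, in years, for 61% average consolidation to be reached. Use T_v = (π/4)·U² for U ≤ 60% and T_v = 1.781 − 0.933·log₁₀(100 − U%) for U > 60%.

Drainage path length: H_d = H = 6.9 m (single drainage).
U > 60%: T_v = 1.781 − 0.933·log₁₀(100 − 61) = 0.29654.
t = T_v·H_d²/c_v = 0.29654×6.9²/7.9 = 1.787 years.

t ≈ 1.79 years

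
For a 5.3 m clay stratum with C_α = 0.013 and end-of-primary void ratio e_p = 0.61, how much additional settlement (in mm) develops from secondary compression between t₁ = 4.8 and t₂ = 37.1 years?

S_s ≈ 38 mm

Secondary compression: S_s = C_α·H/(1+e_p)·log₁₀(t₂/t₁)
S_s = 0.013×5.3/(1+0.61)×log₁₀(37.1/4.8)
    = 0.0428 × 0.8881 = 0.03801 m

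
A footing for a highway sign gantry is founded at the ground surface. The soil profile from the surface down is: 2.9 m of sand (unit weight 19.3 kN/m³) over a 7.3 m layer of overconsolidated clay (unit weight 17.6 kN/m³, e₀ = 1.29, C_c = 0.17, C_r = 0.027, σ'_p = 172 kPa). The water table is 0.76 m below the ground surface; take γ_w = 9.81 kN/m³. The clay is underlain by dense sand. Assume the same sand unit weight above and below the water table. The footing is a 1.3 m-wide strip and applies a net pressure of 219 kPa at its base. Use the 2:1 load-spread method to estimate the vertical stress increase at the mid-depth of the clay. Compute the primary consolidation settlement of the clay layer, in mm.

Mid-depth of clay below the ground surface: z = 2.9 + 7.3/2 = 6.55 m.
Total vertical stress at mid-clay: σ_v = 19.3×2.9 + 17.6×3.65 = 120.21 kPa.
Pore pressure: u = 9.81×(6.55 − 0.76) = 56.8 kPa.
Initial effective stress: σ'_0 = σ_v − u = 120.21 − 56.8 = 63.41 kPa.
Stress increase at mid-clay by the 2:1 spreading method:
Δσ = qB/(B+z) = 219×1.3/(1.3+6.55) = 36.268 kPa
Final effective stress: σ'_f = 63.41 + 36.268 = 99.678 kPa.
σ'_f = 99.678 ≤ σ'_p = 172 kPa, so the clay remains overconsolidated and only the recompression index applies:
S_c = C_r·H/(1+e₀)·log₁₀(σ'_f/σ'_0) = 0.027×7.3/2.29×log₁₀(99.678/63.41)
    = 0.086071 × 0.19644 = 0.01691 m

S_c ≈ 16.9 mm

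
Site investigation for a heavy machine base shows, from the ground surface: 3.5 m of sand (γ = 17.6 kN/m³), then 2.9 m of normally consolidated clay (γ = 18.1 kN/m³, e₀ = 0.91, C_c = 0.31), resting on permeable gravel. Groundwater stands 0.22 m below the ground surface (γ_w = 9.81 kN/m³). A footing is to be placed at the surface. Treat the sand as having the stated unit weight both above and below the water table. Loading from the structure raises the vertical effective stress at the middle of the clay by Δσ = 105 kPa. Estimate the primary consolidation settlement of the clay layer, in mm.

Mid-depth of clay below the ground surface: z = 3.5 + 2.9/2 = 4.95 m.
Total vertical stress at mid-clay: σ_v = 17.6×3.5 + 18.1×1.45 = 87.845 kPa.
Pore pressure: u = 9.81×(4.95 − 0.22) = 46.401 kPa.
Initial effective stress: σ'_0 = σ_v − u = 87.845 − 46.401 = 41.444 kPa.
Final effective stress: σ'_f = σ'_0 + Δσ = 41.444 + 105 = 146.44 kPa.
Normally consolidated clay, so the full stress increment lies on the virgin compression line:
S_c = C_c·H/(1+e₀)·log₁₀(σ'_f/σ'_0) = 0.31×2.9/(1+0.91)×log₁₀(146.44/41.444)
    = 0.47068 × 0.5482 = 0.258 m

S_c ≈ 258 mm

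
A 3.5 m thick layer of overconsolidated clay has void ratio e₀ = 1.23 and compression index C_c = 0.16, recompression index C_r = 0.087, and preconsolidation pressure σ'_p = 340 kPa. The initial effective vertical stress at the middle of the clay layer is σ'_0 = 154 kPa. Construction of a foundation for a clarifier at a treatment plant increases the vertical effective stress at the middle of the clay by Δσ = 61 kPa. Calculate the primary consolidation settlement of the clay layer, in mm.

S_c ≈ 19.8 mm

Final effective stress: σ'_f = 154 + 61 = 215 kPa.
σ'_f = 215 ≤ σ'_p = 340 kPa, so the clay remains overconsolidated and only the recompression index applies:
S_c = C_r·H/(1+e₀)·log₁₀(σ'_f/σ'_0) = 0.087×3.5/2.23×log₁₀(215/154)
    = 0.13655 × 0.14492 = 0.01979 m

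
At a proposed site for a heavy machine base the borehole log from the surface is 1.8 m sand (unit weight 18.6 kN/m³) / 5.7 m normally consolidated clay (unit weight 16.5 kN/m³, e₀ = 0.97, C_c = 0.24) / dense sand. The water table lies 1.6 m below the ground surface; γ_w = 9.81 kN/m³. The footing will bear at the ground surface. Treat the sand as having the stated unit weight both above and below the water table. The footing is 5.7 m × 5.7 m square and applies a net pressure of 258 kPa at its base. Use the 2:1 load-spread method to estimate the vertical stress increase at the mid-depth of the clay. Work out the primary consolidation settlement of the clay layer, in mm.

S_c ≈ 282 mm

Mid-depth of clay below the ground surface: z = 1.8 + 5.7/2 = 4.65 m.
Total vertical stress at mid-clay: σ_v = 18.6×1.8 + 16.5×2.85 = 80.505 kPa.
Pore pressure: u = 9.81×(4.65 − 1.6) = 29.921 kPa.
Initial effective stress: σ'_0 = σ_v − u = 80.505 − 29.921 = 50.584 kPa.
Stress increase at mid-clay by the 2:1 spreading method:
Δσ = qBL/((B+z)(L+z)) = 258×5.7×5.7/((5.7+4.65)(5.7+4.65)) = 78.251 kPa
Final effective stress: σ'_f = σ'_0 + Δσ = 50.584 + 78.251 = 128.84 kPa.
Normally consolidated clay, so the full stress increment lies on the virgin compression line:
S_c = C_c·H/(1+e₀)·log₁₀(σ'_f/σ'_0) = 0.24×5.7/(1+0.97)×log₁₀(128.84/50.584)
    = 0.69442 × 0.40604 = 0.282 m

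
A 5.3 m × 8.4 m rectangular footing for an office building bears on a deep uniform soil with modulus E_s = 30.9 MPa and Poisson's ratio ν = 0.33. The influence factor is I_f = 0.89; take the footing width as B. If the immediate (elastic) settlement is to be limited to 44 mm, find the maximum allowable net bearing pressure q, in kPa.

q ≈ 323 kPa

E_s = 30.9 MPa = 30900 kPa.
S_e = q·B·(1−ν²)/E_s · I_f  ⇒  q = S_e·E_s / (B·(1−ν²)·I_f).
q = 0.044 × 30900 / (5.3 × 0.8911 × 0.89) = 323.5 kPa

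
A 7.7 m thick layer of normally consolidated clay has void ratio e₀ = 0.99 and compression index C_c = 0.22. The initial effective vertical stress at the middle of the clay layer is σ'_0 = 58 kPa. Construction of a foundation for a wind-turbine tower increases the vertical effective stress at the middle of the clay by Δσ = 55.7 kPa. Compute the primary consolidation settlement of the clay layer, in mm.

S_c ≈ 249 mm

Final effective stress: σ'_f = σ'_0 + Δσ = 58 + 55.7 = 113.7 kPa.
Normally consolidated clay, so the full stress increment lies on the virgin compression line:
S_c = C_c·H/(1+e₀)·log₁₀(σ'_f/σ'_0) = 0.22×7.7/(1+0.99)×log₁₀(113.7/58)
    = 0.85126 × 0.29233 = 0.2488 m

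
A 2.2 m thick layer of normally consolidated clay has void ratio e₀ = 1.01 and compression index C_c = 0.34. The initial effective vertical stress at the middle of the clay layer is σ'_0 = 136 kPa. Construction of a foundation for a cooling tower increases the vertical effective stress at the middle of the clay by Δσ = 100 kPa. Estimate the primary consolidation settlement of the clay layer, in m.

S_c ≈ 0.0891 m

Final effective stress: σ'_f = σ'_0 + Δσ = 136 + 100 = 236 kPa.
Normally consolidated clay, so the full stress increment lies on the virgin compression line:
S_c = C_c·H/(1+e₀)·log₁₀(σ'_f/σ'_0) = 0.34×2.2/(1+1.01)×log₁₀(236/136)
    = 0.37214 × 0.23937 = 0.08908 m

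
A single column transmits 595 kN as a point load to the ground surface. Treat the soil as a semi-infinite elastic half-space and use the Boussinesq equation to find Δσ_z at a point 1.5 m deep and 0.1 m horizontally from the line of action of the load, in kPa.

Δσ_z ≈ 125 kPa

Boussinesq vertical stress below a point load on an elastic half-space:
Δσ_z = 3P/(2πz²) · [1 + (r/z)²]^(−5/2)
r/z = 0.1/1.5 = 0.066667; [1+(r/z)²]^(−5/2) = 0.98897.
Δσ_z = 3×595/(2π×1.5²) × 0.98897 = 126.26 × 0.98897 = 124.9 kPa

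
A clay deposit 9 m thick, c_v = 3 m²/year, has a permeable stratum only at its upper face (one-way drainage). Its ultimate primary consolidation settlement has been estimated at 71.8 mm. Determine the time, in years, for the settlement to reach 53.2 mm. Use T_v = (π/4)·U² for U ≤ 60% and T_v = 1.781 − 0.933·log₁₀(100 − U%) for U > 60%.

t ≈ 12.5 years

Drainage path length: H_d = H = 9 m (single drainage).
U = S(t)/S_ult = 53.2/71.8 = 0.7409.
U > 60%: T_v = 1.781 − 0.933·log₁₀(100 − 74.095) = 0.46231.
t = T_v·H_d²/c_v = 0.46231×9²/3 = 12.48 years.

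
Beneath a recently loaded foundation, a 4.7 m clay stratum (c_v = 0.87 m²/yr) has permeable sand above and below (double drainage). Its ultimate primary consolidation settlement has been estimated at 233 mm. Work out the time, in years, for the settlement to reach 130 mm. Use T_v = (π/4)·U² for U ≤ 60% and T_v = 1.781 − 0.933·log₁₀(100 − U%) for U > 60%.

t ≈ 1.55 years

Drainage path length: H_d = H/2 = 2.35 m (double drainage).
U = S(t)/S_ult = 130/233 = 0.5579.
U ≤ 60%: T_v = (π/4)·U² = (π/4)×0.55794² = 0.24449.
t = T_v·H_d²/c_v = 0.24449×2.35²/0.87 = 1.552 years.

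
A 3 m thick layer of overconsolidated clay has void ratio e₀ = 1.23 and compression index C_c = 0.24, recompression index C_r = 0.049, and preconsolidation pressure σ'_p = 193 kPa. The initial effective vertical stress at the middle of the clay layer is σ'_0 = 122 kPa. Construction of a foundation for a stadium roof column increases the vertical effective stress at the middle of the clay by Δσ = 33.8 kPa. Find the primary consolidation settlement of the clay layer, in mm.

S_c ≈ 7 mm

Final effective stress: σ'_f = 122 + 33.8 = 155.8 kPa.
σ'_f = 155.8 ≤ σ'_p = 193 kPa, so the clay remains overconsolidated and only the recompression index applies:
S_c = C_r·H/(1+e₀)·log₁₀(σ'_f/σ'_0) = 0.049×3/2.23×log₁₀(155.8/122)
    = 0.06592 × 0.10621 = 0.007001 m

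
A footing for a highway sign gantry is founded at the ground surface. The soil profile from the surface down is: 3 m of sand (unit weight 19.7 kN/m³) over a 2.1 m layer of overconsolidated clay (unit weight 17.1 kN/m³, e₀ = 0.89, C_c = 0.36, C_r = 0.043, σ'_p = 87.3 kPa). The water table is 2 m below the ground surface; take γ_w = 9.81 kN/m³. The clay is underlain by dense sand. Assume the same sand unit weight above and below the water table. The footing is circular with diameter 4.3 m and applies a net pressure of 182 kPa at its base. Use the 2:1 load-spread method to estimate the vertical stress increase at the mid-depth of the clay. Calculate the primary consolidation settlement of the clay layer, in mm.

S_c ≈ 41.3 mm

Mid-depth of clay below the ground surface: z = 3 + 2.1/2 = 4.05 m.
Total vertical stress at mid-clay: σ_v = 19.7×3 + 17.1×1.05 = 77.055 kPa.
Pore pressure: u = 9.81×(4.05 − 2) = 20.11 kPa.
Initial effective stress: σ'_0 = σ_v − u = 77.055 − 20.11 = 56.945 kPa.
Stress increase at mid-clay by the 2:1 spreading method:
Δσ ≈ qD²/(D+z)² = 182×4.3²/(4.3+4.05)² = 48.265 kPa
Final effective stress: σ'_f = 56.945 + 48.265 = 105.21 kPa.
σ'_f = 105.21 > σ'_p = 87.3 kPa, so the stress path crosses the preconsolidation pressure — recompression up to σ'_p, then virgin compression beyond:
S_c = H/(1+e₀)·[C_r·log₁₀(σ'_p/σ'_0) + C_c·log₁₀(σ'_f/σ'_p)]
    = 2.1/1.89 × [0.043×log₁₀(87.3/56.945) + 0.36×log₁₀(105.21/87.3)]
    = 1.1111 × [0.007979 + 0.029175] = 0.04128 m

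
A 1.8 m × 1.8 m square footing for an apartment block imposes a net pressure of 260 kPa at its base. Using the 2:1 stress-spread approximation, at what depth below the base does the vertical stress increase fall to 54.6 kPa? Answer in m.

2:1 spreading — at depth z the loaded area has grown by z in each plan dimension:
qB²/(B+z)² = Δσ_z ⇒ z = B(√(q/Δσ_z) − 1) = 1.8×(√(260/54.6) − 1) = 2.128 m

z ≈ 2.13 m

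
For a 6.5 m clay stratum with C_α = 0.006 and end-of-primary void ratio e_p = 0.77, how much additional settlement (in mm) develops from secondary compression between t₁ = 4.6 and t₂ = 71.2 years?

S_s ≈ 26.2 mm

Secondary compression: S_s = C_α·H/(1+e_p)·log₁₀(t₂/t₁)
S_s = 0.006×6.5/(1+0.77)×log₁₀(71.2/4.6)
    = 0.02203 × 1.19 = 0.02621 m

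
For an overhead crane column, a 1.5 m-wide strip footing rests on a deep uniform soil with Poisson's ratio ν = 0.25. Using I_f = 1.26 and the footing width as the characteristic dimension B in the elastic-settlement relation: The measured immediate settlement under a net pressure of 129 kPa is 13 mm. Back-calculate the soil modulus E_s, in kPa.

S_e = q·B·(1−ν²)/E_s · I_f  ⇒  E_s = q·B·(1−ν²)·I_f / S_e.
E_s = 129 × 1.5 × 0.9375 × 1.26 / 0.013 = 17580 kPa

E_s ≈ 17600 kPa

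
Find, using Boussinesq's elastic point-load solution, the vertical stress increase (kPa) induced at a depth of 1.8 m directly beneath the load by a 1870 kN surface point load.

Δσ_z ≈ 276 kPa

Boussinesq vertical stress below a point load on an elastic half-space:
Δσ_z = 3P/(2πz²) · [1 + (r/z)²]^(−5/2)
r/z = 0/1.8 = 0; [1+(r/z)²]^(−5/2) = 1.
Δσ_z = 3×1870/(2π×1.8²) × 1 = 275.57 × 1 = 275.6 kPa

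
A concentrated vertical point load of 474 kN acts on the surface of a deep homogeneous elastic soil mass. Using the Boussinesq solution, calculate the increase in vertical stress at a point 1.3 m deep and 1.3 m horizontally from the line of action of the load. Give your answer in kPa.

Δσ_z ≈ 23.7 kPa

Boussinesq vertical stress below a point load on an elastic half-space:
Δσ_z = 3P/(2πz²) · [1 + (r/z)²]^(−5/2)
r/z = 1.3/1.3 = 1; [1+(r/z)²]^(−5/2) = 0.17678.
Δσ_z = 3×474/(2π×1.3²) × 0.17678 = 133.92 × 0.17678 = 23.67 kPa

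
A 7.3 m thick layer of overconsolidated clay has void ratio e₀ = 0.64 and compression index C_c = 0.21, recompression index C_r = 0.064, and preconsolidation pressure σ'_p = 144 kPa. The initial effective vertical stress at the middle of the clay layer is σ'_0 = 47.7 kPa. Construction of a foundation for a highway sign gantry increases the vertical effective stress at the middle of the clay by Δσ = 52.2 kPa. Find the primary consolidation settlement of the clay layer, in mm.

S_c ≈ 91.5 mm

Final effective stress: σ'_f = 47.7 + 52.2 = 99.9 kPa.
σ'_f = 99.9 ≤ σ'_p = 144 kPa, so the clay remains overconsolidated and only the recompression index applies:
S_c = C_r·H/(1+e₀)·log₁₀(σ'_f/σ'_0) = 0.064×7.3/1.64×log₁₀(99.9/47.7)
    = 0.28488 × 0.32105 = 0.09146 m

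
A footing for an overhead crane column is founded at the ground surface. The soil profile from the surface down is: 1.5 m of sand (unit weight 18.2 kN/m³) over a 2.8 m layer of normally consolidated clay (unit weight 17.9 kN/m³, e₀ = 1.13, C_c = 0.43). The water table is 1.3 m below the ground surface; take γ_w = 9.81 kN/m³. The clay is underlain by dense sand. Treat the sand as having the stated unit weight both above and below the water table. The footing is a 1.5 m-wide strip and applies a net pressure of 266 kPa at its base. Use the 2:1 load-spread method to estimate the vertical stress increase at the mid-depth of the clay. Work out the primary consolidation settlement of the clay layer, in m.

S_c ≈ 0.306 m

Mid-depth of clay below the ground surface: z = 1.5 + 2.8/2 = 2.9 m.
Total vertical stress at mid-clay: σ_v = 18.2×1.5 + 17.9×1.4 = 52.36 kPa.
Pore pressure: u = 9.81×(2.9 − 1.3) = 15.696 kPa.
Initial effective stress: σ'_0 = σ_v − u = 52.36 − 15.696 = 36.664 kPa.
Stress increase at mid-clay by the 2:1 spreading method:
Δσ = qB/(B+z) = 266×1.5/(1.5+2.9) = 90.682 kPa
Final effective stress: σ'_f = σ'_0 + Δσ = 36.664 + 90.682 = 127.35 kPa.
Normally consolidated clay, so the full stress increment lies on the virgin compression line:
S_c = C_c·H/(1+e₀)·log₁₀(σ'_f/σ'_0) = 0.43×2.8/(1+1.13)×log₁₀(127.35/36.664)
    = 0.56526 × 0.54076 = 0.3057 m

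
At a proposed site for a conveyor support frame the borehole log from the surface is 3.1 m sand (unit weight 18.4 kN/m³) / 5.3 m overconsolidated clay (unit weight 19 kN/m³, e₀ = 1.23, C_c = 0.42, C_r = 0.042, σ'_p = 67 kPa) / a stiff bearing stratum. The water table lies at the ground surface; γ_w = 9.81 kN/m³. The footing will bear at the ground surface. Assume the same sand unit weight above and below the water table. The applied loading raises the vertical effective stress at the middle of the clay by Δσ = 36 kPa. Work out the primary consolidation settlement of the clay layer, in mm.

S_c ≈ 125 mm

Mid-depth of clay below the ground surface: z = 3.1 + 5.3/2 = 5.75 m.
Total vertical stress at mid-clay: σ_v = 18.4×3.1 + 19×2.65 = 107.39 kPa.
Pore pressure: u = 9.81×(5.75 − 0) = 56.408 kPa.
Initial effective stress: σ'_0 = σ_v − u = 107.39 − 56.408 = 50.982 kPa.
Final effective stress: σ'_f = 50.982 + 36 = 86.982 kPa.
σ'_f = 86.982 > σ'_p = 67 kPa, so the stress path crosses the preconsolidation pressure — recompression up to σ'_p, then virgin compression beyond:
S_c = H/(1+e₀)·[C_r·log₁₀(σ'_p/σ'_0) + C_c·log₁₀(σ'_f/σ'_p)]
    = 5.3/2.23 × [0.042×log₁₀(67/50.982) + 0.42×log₁₀(86.982/67)]
    = 2.3767 × [0.0049836 + 0.047609] = 0.125 m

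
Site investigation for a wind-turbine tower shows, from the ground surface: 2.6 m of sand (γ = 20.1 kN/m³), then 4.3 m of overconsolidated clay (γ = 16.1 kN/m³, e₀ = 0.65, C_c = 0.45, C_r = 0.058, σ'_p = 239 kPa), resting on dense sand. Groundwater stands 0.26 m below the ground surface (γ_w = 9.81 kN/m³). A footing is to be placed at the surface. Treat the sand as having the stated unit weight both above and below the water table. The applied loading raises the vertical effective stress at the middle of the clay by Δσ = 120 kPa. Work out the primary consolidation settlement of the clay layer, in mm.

Mid-depth of clay below the ground surface: z = 2.6 + 4.3/2 = 4.75 m.
Total vertical stress at mid-clay: σ_v = 20.1×2.6 + 16.1×2.15 = 86.875 kPa.
Pore pressure: u = 9.81×(4.75 − 0.26) = 44.047 kPa.
Initial effective stress: σ'_0 = σ_v − u = 86.875 − 44.047 = 42.828 kPa.
Final effective stress: σ'_f = 42.828 + 120 = 162.83 kPa.
σ'_f = 162.83 ≤ σ'_p = 239 kPa, so the clay remains overconsolidated and only the recompression index applies:
S_c = C_r·H/(1+e₀)·log₁₀(σ'_f/σ'_0) = 0.058×4.3/1.65×log₁₀(162.83/42.828)
    = 0.15115 × 0.58001 = 0.08767 m

S_c ≈ 87.7 mm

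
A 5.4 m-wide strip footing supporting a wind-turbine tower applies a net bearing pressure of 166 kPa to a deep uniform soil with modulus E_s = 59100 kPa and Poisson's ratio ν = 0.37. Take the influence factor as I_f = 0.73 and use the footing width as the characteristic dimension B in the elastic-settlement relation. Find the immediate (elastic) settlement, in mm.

Immediate (elastic) settlement: S_e = q·B·(1−ν²)/E_s · I_f.
S_e = 166 × 5.4 × (1 − 0.37²) / 59100 × 0.73
    = 166 × 5.4 × 0.8631 / 59100 × 0.73
    = 0.009556 m = 9.556 mm

S_e ≈ 9.56 mm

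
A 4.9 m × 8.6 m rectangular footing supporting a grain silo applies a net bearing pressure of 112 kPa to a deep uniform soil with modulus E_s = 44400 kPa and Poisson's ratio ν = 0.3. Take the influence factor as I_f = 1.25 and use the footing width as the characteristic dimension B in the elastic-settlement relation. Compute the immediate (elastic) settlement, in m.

Immediate (elastic) settlement: S_e = q·B·(1−ν²)/E_s · I_f.
S_e = 112 × 4.9 × (1 − 0.3²) / 44400 × 1.25
    = 112 × 4.9 × 0.91 / 44400 × 1.25
    = 0.01406 m

S_e ≈ 0.0141 m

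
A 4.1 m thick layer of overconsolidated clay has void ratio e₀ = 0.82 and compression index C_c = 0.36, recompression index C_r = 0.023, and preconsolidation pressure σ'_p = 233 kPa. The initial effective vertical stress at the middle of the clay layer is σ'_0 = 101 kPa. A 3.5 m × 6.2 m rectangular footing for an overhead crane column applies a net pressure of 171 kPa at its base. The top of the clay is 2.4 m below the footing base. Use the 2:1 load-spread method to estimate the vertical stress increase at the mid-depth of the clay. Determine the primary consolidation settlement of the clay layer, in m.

S_c ≈ 0.00811 m

Mid-depth of clay below the footing base: z = 2.4 + 4.1/2 = 4.45 m.
Stress increase at mid-clay by the 2:1 spreading method:
Δσ = qBL/((B+z)(L+z)) = 171×3.5×6.2/((3.5+4.45)(6.2+4.45)) = 43.827 kPa
Final effective stress: σ'_f = 101 + 43.827 = 144.83 kPa.
σ'_f = 144.83 ≤ σ'_p = 233 kPa, so the clay remains overconsolidated and only the recompression index applies:
S_c = C_r·H/(1+e₀)·log₁₀(σ'_f/σ'_0) = 0.023×4.1/1.82×log₁₀(144.83/101)
    = 0.051812 × 0.15654 = 0.008111 m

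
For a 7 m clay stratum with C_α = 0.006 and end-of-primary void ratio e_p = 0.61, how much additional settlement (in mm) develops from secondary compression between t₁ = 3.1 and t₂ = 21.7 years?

S_s ≈ 22 mm

Secondary compression: S_s = C_α·H/(1+e_p)·log₁₀(t₂/t₁)
S_s = 0.006×7/(1+0.61)×log₁₀(21.7/3.1)
    = 0.02609 × 0.8451 = 0.02205 m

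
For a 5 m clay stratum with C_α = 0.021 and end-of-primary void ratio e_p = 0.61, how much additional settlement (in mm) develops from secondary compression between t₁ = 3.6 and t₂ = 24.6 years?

Secondary compression: S_s = C_α·H/(1+e_p)·log₁₀(t₂/t₁)
S_s = 0.021×5/(1+0.61)×log₁₀(24.6/3.6)
    = 0.06522 × 0.8346 = 0.05443 m

S_s ≈ 54.4 mm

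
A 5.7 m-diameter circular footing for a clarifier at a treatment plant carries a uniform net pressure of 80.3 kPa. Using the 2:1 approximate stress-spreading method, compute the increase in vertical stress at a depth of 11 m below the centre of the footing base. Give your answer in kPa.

Δσ_z ≈ 9.35 kPa

By the 2:1 method the load spreads at 1 horizontal : 2 vertical, so at depth z the loaded area has grown by z in each plan dimension:
Δσ ≈ qD²/(D+z)² = 80.3×5.7²/(5.7+11)² = 9.3548 kPa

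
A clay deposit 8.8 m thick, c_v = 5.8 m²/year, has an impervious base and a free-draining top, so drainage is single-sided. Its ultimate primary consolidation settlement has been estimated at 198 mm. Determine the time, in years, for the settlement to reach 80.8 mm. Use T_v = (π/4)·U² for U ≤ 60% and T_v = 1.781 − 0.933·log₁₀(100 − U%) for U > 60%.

t ≈ 1.75 years

Drainage path length: H_d = H = 8.8 m (single drainage).
U = S(t)/S_ult = 80.8/198 = 0.4081.
U ≤ 60%: T_v = (π/4)·U² = (π/4)×0.40808² = 0.13079.
t = T_v·H_d²/c_v = 0.13079×8.8²/5.8 = 1.746 years.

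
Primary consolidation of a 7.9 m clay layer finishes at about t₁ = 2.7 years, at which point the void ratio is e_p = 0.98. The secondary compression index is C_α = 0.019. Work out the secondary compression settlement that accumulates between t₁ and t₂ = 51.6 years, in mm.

S_s ≈ 97.1 mm

Secondary compression: S_s = C_α·H/(1+e_p)·log₁₀(t₂/t₁)
S_s = 0.019×7.9/(1+0.98)×log₁₀(51.6/2.7)
    = 0.07581 × 1.281 = 0.09713 m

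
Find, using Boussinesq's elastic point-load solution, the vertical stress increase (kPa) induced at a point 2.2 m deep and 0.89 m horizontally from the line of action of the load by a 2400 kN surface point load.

Boussinesq vertical stress below a point load on an elastic half-space:
Δσ_z = 3P/(2πz²) · [1 + (r/z)²]^(−5/2)
r/z = 0.89/2.2 = 0.40455; [1+(r/z)²]^(−5/2) = 0.6846.
Δσ_z = 3×2400/(2π×2.2²) × 0.6846 = 236.76 × 0.6846 = 162.1 kPa

Δσ_z ≈ 162 kPa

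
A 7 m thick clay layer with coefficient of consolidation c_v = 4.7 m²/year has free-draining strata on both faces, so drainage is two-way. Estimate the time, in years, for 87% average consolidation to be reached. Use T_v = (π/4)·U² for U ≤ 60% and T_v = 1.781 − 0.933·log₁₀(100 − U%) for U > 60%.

Drainage path length: H_d = H/2 = 3.5 m (double drainage).
U > 60%: T_v = 1.781 − 0.933·log₁₀(100 − 87) = 0.74169.
t = T_v·H_d²/c_v = 0.74169×3.5²/4.7 = 1.933 years.

t ≈ 1.93 years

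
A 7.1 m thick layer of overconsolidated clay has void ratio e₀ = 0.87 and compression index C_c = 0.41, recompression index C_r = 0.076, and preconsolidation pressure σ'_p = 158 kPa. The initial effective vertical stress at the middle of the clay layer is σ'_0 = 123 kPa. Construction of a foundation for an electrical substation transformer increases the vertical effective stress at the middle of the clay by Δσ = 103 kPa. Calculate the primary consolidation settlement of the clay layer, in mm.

S_c ≈ 273 mm

Final effective stress: σ'_f = 123 + 103 = 226 kPa.
σ'_f = 226 > σ'_p = 158 kPa, so the stress path crosses the preconsolidation pressure — recompression up to σ'_p, then virgin compression beyond:
S_c = H/(1+e₀)·[C_r·log₁₀(σ'_p/σ'_0) + C_c·log₁₀(σ'_f/σ'_p)]
    = 7.1/1.87 × [0.076×log₁₀(158/123) + 0.41×log₁₀(226/158)]
    = 3.7968 × [0.0082652 + 0.063735] = 0.2734 m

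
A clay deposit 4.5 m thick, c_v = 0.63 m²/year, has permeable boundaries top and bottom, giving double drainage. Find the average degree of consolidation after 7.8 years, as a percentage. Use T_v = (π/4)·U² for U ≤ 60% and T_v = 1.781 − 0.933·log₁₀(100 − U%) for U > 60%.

Drainage path length: H_d = H/2 = 2.25 m (double drainage).
T_v = c_v·t/H_d² = 0.63×7.8/2.25² = 0.97067.
T_v = 0.97067 corresponds to the U > 60% branch:
U = 1 − 10^((1.781 − T_v)/0.933)/100 = 0.9261

U ≈ 92.6 %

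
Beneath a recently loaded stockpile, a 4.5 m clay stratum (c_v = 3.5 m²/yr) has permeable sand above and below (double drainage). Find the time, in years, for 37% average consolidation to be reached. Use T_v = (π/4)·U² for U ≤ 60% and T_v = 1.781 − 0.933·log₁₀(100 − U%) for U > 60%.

Drainage path length: H_d = H/2 = 2.25 m (double drainage).
U ≤ 60%: T_v = (π/4)·U² = (π/4)×0.37² = 0.10752.
t = T_v·H_d²/c_v = 0.10752×2.25²/3.5 = 0.1555 years.

t ≈ 0.156 years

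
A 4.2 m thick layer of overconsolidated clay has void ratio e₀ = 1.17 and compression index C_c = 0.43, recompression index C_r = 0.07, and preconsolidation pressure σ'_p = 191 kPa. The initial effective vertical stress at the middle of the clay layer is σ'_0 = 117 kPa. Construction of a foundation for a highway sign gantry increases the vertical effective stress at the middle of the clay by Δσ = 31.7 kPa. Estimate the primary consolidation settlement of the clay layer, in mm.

S_c ≈ 14.1 mm

Final effective stress: σ'_f = 117 + 31.7 = 148.7 kPa.
σ'_f = 148.7 ≤ σ'_p = 191 kPa, so the clay remains overconsolidated and only the recompression index applies:
S_c = C_r·H/(1+e₀)·log₁₀(σ'_f/σ'_0) = 0.07×4.2/2.17×log₁₀(148.7/117)
    = 0.13549 × 0.10413 = 0.01411 m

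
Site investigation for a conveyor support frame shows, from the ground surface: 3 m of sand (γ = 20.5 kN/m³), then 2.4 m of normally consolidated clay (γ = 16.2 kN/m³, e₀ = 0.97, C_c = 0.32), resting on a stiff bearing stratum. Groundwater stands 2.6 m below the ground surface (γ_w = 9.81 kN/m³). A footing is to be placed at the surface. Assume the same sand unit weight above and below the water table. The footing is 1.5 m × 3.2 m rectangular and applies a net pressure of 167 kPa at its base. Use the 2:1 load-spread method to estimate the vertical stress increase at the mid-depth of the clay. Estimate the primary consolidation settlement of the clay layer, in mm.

Mid-depth of clay below the ground surface: z = 3 + 2.4/2 = 4.2 m.
Total vertical stress at mid-clay: σ_v = 20.5×3 + 16.2×1.2 = 80.94 kPa.
Pore pressure: u = 9.81×(4.2 − 2.6) = 15.696 kPa.
Initial effective stress: σ'_0 = σ_v − u = 80.94 − 15.696 = 65.244 kPa.
Stress increase at mid-clay by the 2:1 spreading method:
Δσ = qBL/((B+z)(L+z)) = 167×1.5×3.2/((1.5+4.2)(3.2+4.2)) = 19.004 kPa
Final effective stress: σ'_f = σ'_0 + Δσ = 65.244 + 19.004 = 84.248 kPa.
Normally consolidated clay, so the full stress increment lies on the virgin compression line:
S_c = C_c·H/(1+e₀)·log₁₀(σ'_f/σ'_0) = 0.32×2.4/(1+0.97)×log₁₀(84.248/65.244)
    = 0.38985 × 0.11102 = 0.04328 m

S_c ≈ 43.3 mm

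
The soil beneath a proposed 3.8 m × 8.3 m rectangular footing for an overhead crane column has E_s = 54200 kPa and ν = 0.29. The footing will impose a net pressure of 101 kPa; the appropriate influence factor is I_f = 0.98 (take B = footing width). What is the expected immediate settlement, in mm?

S_e ≈ 6.36 mm

Immediate (elastic) settlement: S_e = q·B·(1−ν²)/E_s · I_f.
S_e = 101 × 3.8 × (1 − 0.29²) / 54200 × 0.98
    = 101 × 3.8 × 0.9159 / 54200 × 0.98
    = 0.006356 m = 6.356 mm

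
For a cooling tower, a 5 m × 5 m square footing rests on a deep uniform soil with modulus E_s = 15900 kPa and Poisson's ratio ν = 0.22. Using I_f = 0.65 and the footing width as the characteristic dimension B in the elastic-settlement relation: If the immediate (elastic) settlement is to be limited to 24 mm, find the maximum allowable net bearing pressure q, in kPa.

S_e = q·B·(1−ν²)/E_s · I_f  ⇒  q = S_e·E_s / (B·(1−ν²)·I_f).
q = 0.024 × 15900 / (5 × 0.9516 × 0.65) = 123.4 kPa

q ≈ 123 kPa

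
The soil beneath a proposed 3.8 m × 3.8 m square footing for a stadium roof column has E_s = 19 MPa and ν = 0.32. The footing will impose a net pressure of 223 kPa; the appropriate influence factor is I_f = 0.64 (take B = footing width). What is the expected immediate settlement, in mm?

S_e ≈ 25.6 mm

Immediate (elastic) settlement: S_e = q·B·(1−ν²)/E_s · I_f.
E_s = 19 MPa = 19000 kPa.
S_e = 223 × 3.8 × (1 − 0.32²) / 19000 × 0.64
    = 223 × 3.8 × 0.8976 / 19000 × 0.64
    = 0.02562 m = 25.62 mm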